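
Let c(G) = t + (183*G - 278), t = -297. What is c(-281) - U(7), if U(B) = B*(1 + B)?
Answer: -52054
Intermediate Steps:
c(G) = -575 + 183*G (c(G) = -297 + (183*G - 278) = -297 + (-278 + 183*G) = -575 + 183*G)
c(-281) - U(7) = (-575 + 183*(-281)) - 7*(1 + 7) = (-575 - 51423) - 7*8 = -51998 - 1*56 = -51998 - 56 = -52054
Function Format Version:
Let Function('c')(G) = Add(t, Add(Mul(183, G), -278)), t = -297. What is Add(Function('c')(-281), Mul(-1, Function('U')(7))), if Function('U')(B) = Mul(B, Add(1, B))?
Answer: -52054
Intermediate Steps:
Function('c')(G) = Add(-575, Mul(183, G)) (Function('c')(G) = Add(-297, Add(Mul(183, G), -278)) = Add(-297, Add(-278, Mul(183, G))) = Add(-575, Mul(183, G)))
Add(Function('c')(-281), Mul(-1, Function('U')(7))) = Add(Add(-575, Mul(183, -281)), Mul(-1, Mul(7, Add(1, 7)))) = Add(Add(-575, -51423), Mul(-1, Mul(7, 8))) = Add(-51998, Mul(-1, 56)) = Add(-51998, -56) = -52054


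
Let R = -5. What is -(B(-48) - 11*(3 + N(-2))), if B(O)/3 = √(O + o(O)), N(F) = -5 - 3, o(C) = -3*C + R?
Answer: -55 - 3*√91 ≈ -83.618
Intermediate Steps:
o(C) = -5 - 3*C (o(C) = -3*C - 5 = -5 - 3*C)
N(F) = -8
B(O) = 3*√(-5 - 2*O) (B(O) = 3*√(O + (-5 - 3*O)) = 3*√(-5 - 2*O))
-(B(-48) - 11*(3 + N(-2))) = -(3*√(-5 - 2*(-48)) - 11*(3 - 8)) = -(3*√(-5 + 96) - 11*(-5)) = -(3*√91 + 55) = -(55 + 3*√91) = -55 - 3*√91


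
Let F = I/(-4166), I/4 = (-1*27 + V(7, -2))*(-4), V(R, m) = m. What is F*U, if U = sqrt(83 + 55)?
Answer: -232*sqrt(138)/2083 ≈ -1.3084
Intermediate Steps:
U = sqrt(138) ≈ 11.747
I = 464 (I = 4*((-1*27 - 2)*(-4)) = 4*((-27 - 2)*(-4)) = 4*(-29*(-4)) = 4*116 = 464)
F = -232/2083 (F = 464/(-4166) = 464*(-1/4166) = -232/2083 ≈ -0.11138)
F*U = -232*sqrt(138)/2083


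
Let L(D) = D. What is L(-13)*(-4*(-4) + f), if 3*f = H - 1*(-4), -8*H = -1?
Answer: -1807/8 ≈ -225.88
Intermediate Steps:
H = ⅛ (H = -⅛*(-1) = ⅛ ≈ 0.12500)
f = 11/8 (f = (⅛ - 1*(-4))/3 = (⅛ + 4)/3 = (⅓)*(33/8) = 11/8 ≈ 1.3750)
L(-13)*(-4*(-4) + f) = -13*(-4*(-4) + 11/8) = -13*(16 + 11/8) = -13*139/8 = -1807/8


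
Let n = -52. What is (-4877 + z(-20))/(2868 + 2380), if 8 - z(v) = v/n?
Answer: -31651/34112 ≈ -0.92786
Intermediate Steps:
z(v) = 8 + v/52 (z(v) = 8 - v/(-52) = 8 - v*(-1)/52 = 8 - (-1)*v/52 = 8 + v/52)
(-4877 + z(-20))/(2868 + 2380) = (-4877 + (8 + (1/52)*(-20)))/(2868 + 2380) = (-4877 + (8 - 5/13))/5248 = (-4877 + 99/13)*(1/5248) = -63302/13*1/5248 = -31651/34112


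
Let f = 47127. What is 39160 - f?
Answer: -7967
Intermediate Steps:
39160 - f = 39160 - 1*47127 = 39160 - 47127 = -7967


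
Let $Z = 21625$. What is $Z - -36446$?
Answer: $58071$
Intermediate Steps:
$Z - -36446 = 21625 - -36446 = 21625 + 36446 = 58071$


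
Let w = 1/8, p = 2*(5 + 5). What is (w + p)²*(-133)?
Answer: -3447493/64 ≈ -53867.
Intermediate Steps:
p = 20 (p = 2*10 = 20)
w = ⅛ ≈ 0.12500
(w + p)²*(-133) = (⅛ + 20)²*(-133) = (161/8)²*(-133) = (25921/64)*(-133) = -3447493/64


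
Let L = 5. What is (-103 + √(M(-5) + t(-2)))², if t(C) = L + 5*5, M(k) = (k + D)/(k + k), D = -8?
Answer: (1030 - √3130)²/100 ≈ 9487.8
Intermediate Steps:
M(k) = (-8 + k)/(2*k) (M(k) = (k - 8)/(k + k) = (-8 + k)/((2*k)) = (-8 + k)*(1/(2*k)) = (-8 + k)/(2*k))
t(C) = 30 (t(C) = 5 + 5*5 = 5 + 25 = 30)
(-103 + √(M(-5) + t(-2)))² = (-103 + √((½)*(-8 - 5)/(-5) + 30))² = (-103 + √((½)*(-⅕)*(-13) + 30))² = (-103 + √(13/10 + 30))² = (-103 + √(313/10))² = (-103 + √3130/10)²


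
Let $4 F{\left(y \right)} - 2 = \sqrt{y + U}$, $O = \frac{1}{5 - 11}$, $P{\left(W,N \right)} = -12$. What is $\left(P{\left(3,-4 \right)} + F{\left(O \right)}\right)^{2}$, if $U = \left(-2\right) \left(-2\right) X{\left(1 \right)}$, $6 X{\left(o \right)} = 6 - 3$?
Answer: $\frac{\left(276 - \sqrt{66}\right)^{2}}{576} \approx 124.58$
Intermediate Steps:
$X{\left(o \right)} = \frac{1}{2}$ ($X{\left(o \right)} = \frac{6 - 3}{6} = \frac{1}{6} \cdot 3 = \frac{1}{2}$)
$O = - \frac{1}{6}$ ($O = \frac{1}{-6} = - \frac{1}{6} \approx -0.16667$)
$U = 2$ ($U = \left(-2\right) \left(-2\right) \frac{1}{2} = 4 \cdot \frac{1}{2} = 2$)
$F{\left(y \right)} = \frac{1}{2} + \frac{\sqrt{2 + y}}{4}$ ($F{\left(y \right)} = \frac{1}{2} + \frac{\sqrt{y + 2}}{4} = \frac{1}{2} + \frac{\sqrt{2 + y}}{4}$)
$\left(P{\left(3,-4 \right)} + F{\left(O \right)}\right)^{2} = \left(-12 + \left(\frac{1}{2} + \frac{\sqrt{2 - \frac{1}{6}}}{4}\right)\right)^{2} = \left(-12 + \left(\frac{1}{2} + \frac{\sqrt{\frac{11}{6}}}{4}\right)\right)^{2} = \left(-12 + \left(\frac{1}{2} + \frac{\frac{1}{6} \sqrt{66}}{4}\right)\right)^{2} = \left(-12 + \left(\frac{1}{2} + \frac{\sqrt{66}}{24}\right)\right)^{2} = \left(- \frac{23}{2} + \frac{\sqrt{66}}{24}\right)^{2}$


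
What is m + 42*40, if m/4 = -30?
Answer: 1560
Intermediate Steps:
m = -120 (m = 4*(-30) = -120)
m + 42*40 = -120 + 42*40 = -120 + 1680 = 1560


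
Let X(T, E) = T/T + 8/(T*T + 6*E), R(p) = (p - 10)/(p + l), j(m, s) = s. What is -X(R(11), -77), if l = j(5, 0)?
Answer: -54933/55901 ≈ -0.98268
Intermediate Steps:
l = 0
R(p) = (-10 + p)/p (R(p) = (p - 10)/(p + 0) = (-10 + p)/p)
X(T, E) = 1 + 8/(T² + 6*E)
-X(R(11), -77) = -(8 + ((-10 + 11)/11)² + 6*(-77))/(((-10 + 11)/11)² + 6*(-77)) = -(8 + ((1/11)*1)² - 462)/(((1/11)*1)² - 462) = -(8 + (1/11)² - 462)/((1/11)² - 462) = -(8 + 1/121 - 462)/(1/121 - 462) = -(-54933)/((-55901/121)*121) = -(-121)*(-54933)/(55901*121) = -1*54933/55901 = -54933/55901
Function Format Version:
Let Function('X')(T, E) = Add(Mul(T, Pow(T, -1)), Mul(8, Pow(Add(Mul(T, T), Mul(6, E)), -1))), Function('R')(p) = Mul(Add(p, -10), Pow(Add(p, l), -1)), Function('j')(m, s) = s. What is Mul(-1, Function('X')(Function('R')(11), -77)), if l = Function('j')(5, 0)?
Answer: Rational(-54933, 55901) ≈ -0.98268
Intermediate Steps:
l = 0
Function('R')(p) = Mul(Pow(p, -1), Add(-10, p)) (Function('R')(p) = Mul(Add(p, -10), Pow(Add(p, 0), -1)) = Mul(Add(-10, p), Pow(p, -1)) = Mul(Pow(p, -1), Add(-10, p)))
Function('X')(T, E) = Add(1, Mul(8, Pow(Add(Pow(T, 2), Mul(6, E)), -1)))
Mul(-1, Function('X')(Function('R')(11), -77)) = Mul(-1, Mul(Pow(Add(Pow(Mul(Pow(11, -1), Add(-10, 11)), 2), Mul(6, -77)), -1), Add(8, Pow(Mul(Pow(11, -1), Add(-10, 11)), 2), Mul(6, -77)))) = Mul(-1, Mul(Pow(Add(Pow(Mul(Rational(1, 11), 1), 2), -462), -1), Add(8, Pow(Mul(Rational(1, 11), 1), 2), -462))) = Mul(-1, Mul(Pow(Add(Pow(Rational(1, 11), 2), -462), -1), Add(8, Pow(Rational(1, 11), 2), -462))) = Mul(-1, Mul(Pow(Add(Rational(1, 121), -462), -1), Add(8, Rational(1, 121), -462))) = Mul(-1, Mul(Pow(Rational(-55901, 121), -1), Rational(-54933, 121))) = Mul(-1, Mul(Rational(-121, 55901), Rational(-54933, 121))) = Mul(-1, Rational(54933, 55901)) = Rational(-54933, 55901)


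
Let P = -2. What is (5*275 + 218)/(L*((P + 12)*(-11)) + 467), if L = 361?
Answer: -531/13081 ≈ -0.040593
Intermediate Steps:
(5*275 + 218)/(L*((P + 12)*(-11)) + 467) = (5*275 + 218)/(361*((-2 + 12)*(-11)) + 467) = (1375 + 218)/(361*(10*(-11)) + 467) = 1593/(361*(-110) + 467) = 1593/(-39710 + 467) = 1593/(-39243) = 1593*(-1/39243) = -531/13081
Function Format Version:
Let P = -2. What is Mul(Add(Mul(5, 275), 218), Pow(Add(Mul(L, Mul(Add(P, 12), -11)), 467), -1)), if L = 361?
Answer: Rational(-531, 13081) ≈ -0.040593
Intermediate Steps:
Mul(Add(Mul(5, 275), 218), Pow(Add(Mul(L, Mul(Add(P, 12), -11)), 467), -1)) = Mul(Add(Mul(5, 275), 218), Pow(Add(Mul(361, Mul(Add(-2, 12), -11)), 467), -1)) = Mul(Add(1375, 218), Pow(Add(Mul(361, Mul(10, -11)), 467), -1)) = Mul(1593, Pow(Add(Mul(361, -110), 467), -1)) = Mul(1593, Pow(Add(-39710, 467), -1)) = Mul(1593, Pow(-39243, -1)) = Mul(1593, Rational(-1, 39243)) = Rational(-531, 13081)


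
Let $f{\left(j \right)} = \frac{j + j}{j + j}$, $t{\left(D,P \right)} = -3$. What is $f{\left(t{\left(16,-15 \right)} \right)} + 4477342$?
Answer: $4477343$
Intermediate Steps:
$f{\left(j \right)} = 1$ ($f{\left(j \right)} = \frac{2 j}{2 j} = 2 j \frac{1}{2 j} = 1$)
$f{\left(t{\left(16,-15 \right)} \right)} + 4477342 = 1 + 4477342 = 4477343$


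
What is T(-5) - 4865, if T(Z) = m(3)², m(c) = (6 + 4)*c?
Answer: -3965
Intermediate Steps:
m(c) = 10*c
T(Z) = 900 (T(Z) = (10*3)² = 30² = 900)
T(-5) - 4865 = 900 - 4865 = -3965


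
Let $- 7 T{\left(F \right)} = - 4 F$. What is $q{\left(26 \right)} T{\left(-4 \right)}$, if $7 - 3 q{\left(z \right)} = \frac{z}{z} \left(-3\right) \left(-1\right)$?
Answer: $- \frac{64}{21} \approx -3.0476$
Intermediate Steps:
$T{\left(F \right)} = \frac{4 F}{7}$ ($T{\left(F \right)} = - \frac{\left(-4\right) F}{7} = \frac{4 F}{7}$)
$q{\left(z \right)} = \frac{4}{3}$ ($q{\left(z \right)} = \frac{7}{3} - \frac{\frac{z}{z} \left(-3\right) \left(-1\right)}{3} = \frac{7}{3} - \frac{1 \left(-3\right) \left(-1\right)}{3} = \frac{7}{3} - \frac{\left(-3\right) \left(-1\right)}{3} = \frac{7}{3} - 1 = \frac{4}{3}$)
$q{\left(26 \right)} T{\left(-4 \right)} = \frac{4 \cdot \frac{4}{7} \left(-4\right)}{3} = \frac{4}{3} \left(- \frac{16}{7}\right) = - \frac{64}{21}$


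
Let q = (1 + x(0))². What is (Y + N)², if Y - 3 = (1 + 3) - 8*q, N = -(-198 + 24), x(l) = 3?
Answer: 2809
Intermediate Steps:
q = 16 (q = (1 + 3)² = 4² = 16)
N = 174 (N = -1*(-174) = 174)
Y = -121 (Y = 3 + ((1 + 3) - 8*16) = 3 + (4 - 128) = 3 - 124 = -121)
(Y + N)² = (-121 + 174)² = 53² = 2809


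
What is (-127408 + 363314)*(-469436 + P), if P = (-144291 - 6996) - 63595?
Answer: -161434722108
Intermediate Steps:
P = -214882 (P = -151287 - 63595 = -214882)
(-127408 + 363314)*(-469436 + P) = (-127408 + 363314)*(-469436 - 214882) = 235906*(-684318) = -161434722108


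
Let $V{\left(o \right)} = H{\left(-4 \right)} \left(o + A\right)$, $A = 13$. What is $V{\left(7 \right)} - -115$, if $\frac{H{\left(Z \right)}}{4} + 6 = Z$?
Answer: $-685$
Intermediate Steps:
$H{\left(Z \right)} = -24 + 4 Z$
$V{\left(o \right)} = -520 - 40 o$ ($V{\left(o \right)} = \left(-24 + 4 \left(-4\right)\right) \left(o + 13\right) = \left(-24 - 16\right) \left(13 + o\right) = - 40 \left(13 + o\right) = -520 - 40 o$)
$V{\left(7 \right)} - -115 = \left(-520 - 280\right) - -115 = \left(-520 - 280\right) + 115 = -800 + 115 = -685$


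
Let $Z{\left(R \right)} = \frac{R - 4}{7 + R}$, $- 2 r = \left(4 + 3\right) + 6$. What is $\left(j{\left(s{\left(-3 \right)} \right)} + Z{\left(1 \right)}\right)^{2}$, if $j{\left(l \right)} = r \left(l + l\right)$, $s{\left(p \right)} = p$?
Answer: $\frac{95481}{64} \approx 1491.9$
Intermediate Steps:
$r = - \frac{13}{2}$ ($r = - \frac{\left(4 + 3\right) + 6}{2} = - \frac{7 + 6}{2} = \left(- \frac{1}{2}\right) 13 = - \frac{13}{2} \approx -6.5$)
$j{\left(l \right)} = - 13 l$ ($j{\left(l \right)} = - \frac{13 \left(l + l\right)}{2} = - \frac{13 \cdot 2 l}{2} = - 13 l$)
$Z{\left(R \right)} = \frac{-4 + R}{7 + R}$
$\left(j{\left(s{\left(-3 \right)} \right)} + Z{\left(1 \right)}\right)^{2} = \left(\left(-13\right) \left(-3\right) + \frac{-4 + 1}{7 + 1}\right)^{2} = \left(39 + \frac{1}{8} \left(-3\right)\right)^{2} = \left(39 - \frac{3}{8}\right)^{2} = \left(\frac{309}{8}\right)^{2} = \frac{95481}{64}$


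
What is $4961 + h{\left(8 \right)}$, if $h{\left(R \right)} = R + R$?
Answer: $4977$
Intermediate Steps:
$h{\left(R \right)} = 2 R$
$4961 + h{\left(8 \right)} = 4961 + 2 \cdot 8 = 4961 + 16 = 4977$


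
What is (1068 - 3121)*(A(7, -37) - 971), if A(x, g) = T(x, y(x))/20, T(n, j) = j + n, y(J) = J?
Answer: 19920259/10 ≈ 1.9920e+6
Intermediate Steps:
A(x, g) = x/10 (A(x, g) = (x + x)/20 = (2*x)*(1/20) = x/10)
(1068 - 3121)*(A(7, -37) - 971) = (1068 - 3121)*((1/10)*7 - 971) = -2053*(7/10 - 971) = -2053*(-9703/10) = 19920259/10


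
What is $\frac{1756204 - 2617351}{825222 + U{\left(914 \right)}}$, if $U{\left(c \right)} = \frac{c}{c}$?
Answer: $- \frac{123021}{117889} \approx -1.0435$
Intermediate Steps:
$U{\left(c \right)} = 1$
$\frac{1756204 - 2617351}{825222 + U{\left(914 \right)}} = \frac{1756204 - 2617351}{825222 + 1} = - \frac{861147}{825223} = \left(-861147\right) \frac{1}{825223} = - \frac{123021}{117889}$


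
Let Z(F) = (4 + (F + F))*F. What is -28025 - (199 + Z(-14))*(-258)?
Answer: 110005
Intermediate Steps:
Z(F) = F*(4 + 2*F) (Z(F) = (4 + 2*F)*F = F*(4 + 2*F))
-28025 - (199 + Z(-14))*(-258) = -28025 - (199 + 2*(-14)*(2 - 14))*(-258) = -28025 - (199 + 2*(-14)*(-12))*(-258) = -28025 - (199 + 336)*(-258) = -28025 - 535*(-258) = -28025 - 1*(-138030) = -28025 + 138030 = 110005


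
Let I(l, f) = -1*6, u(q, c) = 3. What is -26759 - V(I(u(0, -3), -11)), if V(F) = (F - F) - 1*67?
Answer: -26692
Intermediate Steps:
I(l, f) = -6
V(F) = -67 (V(F) = 0 - 67 = -67)
-26759 - V(I(u(0, -3), -11)) = -26759 - 1*(-67) = -26759 + 67 = -26692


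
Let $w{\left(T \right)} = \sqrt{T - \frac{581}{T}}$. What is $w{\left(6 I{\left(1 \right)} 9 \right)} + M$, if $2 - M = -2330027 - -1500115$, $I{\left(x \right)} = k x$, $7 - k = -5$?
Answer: $829914 + \frac{\sqrt{838646}}{36} \approx 8.2994 \cdot 10^{5}$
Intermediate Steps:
$k = 12$ ($k = 7 - -5 = 7 + 5 = 12$)
$I{\left(x \right)} = 12 x$
$M = 829914$ ($M = 2 - \left(-2330027 - -1500115\right) = 2 - \left(-2330027 + 1500115\right) = 2 - -829912 = 2 + 829912 = 829914$)
$w{\left(6 I{\left(1 \right)} 9 \right)} + M = \sqrt{6 \cdot 12 \cdot 1 \cdot 9 - \frac{581}{6 \cdot 12 \cdot 1 \cdot 9}} + 829914 = \sqrt{6 \cdot 12 \cdot 9 - \frac{581}{6 \cdot 12 \cdot 9}} + 829914 = \sqrt{72 \cdot 9 - \frac{581}{72 \cdot 9}} + 829914 = \sqrt{648 - \frac{581}{648}} + 829914 = \sqrt{\frac{419323}{648}} + 829914 = \frac{\sqrt{838646}}{36} + 829914 = 829914 + \frac{\sqrt{838646}}{36}$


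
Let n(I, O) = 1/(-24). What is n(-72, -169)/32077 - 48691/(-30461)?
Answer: 37484638507/23450339928 ≈ 1.5985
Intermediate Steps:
n(I, O) = -1/24
n(-72, -169)/32077 - 48691/(-30461) = -1/24/32077 - 48691/(-30461) = -1/24*1/32077 - 48691*(-1/30461) = -1/769848 + 48691/30461 = 37484638507/23450339928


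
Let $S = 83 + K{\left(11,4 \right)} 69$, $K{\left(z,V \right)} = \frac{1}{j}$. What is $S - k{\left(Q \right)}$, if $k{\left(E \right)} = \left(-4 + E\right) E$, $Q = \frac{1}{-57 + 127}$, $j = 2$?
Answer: $\frac{576029}{4900} \approx 117.56$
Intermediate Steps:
$K{\left(z,V \right)} = \frac{1}{2}$
$Q = \frac{1}{70} \approx 0.014286$
$k{\left(E \right)} = E \left(-4 + E\right)$
$S = \frac{235}{2}$ ($S = 83 + \frac{1}{2} \cdot 69 = 83 + \frac{69}{2} = \frac{235}{2} \approx 117.5$)
$S - k{\left(Q \right)} = \frac{235}{2} - \frac{-4 + \frac{1}{70}}{70} = \frac{235}{2} - \frac{1}{70} \left(- \frac{279}{70}\right) = \frac{235}{2} - - \frac{279}{4900} = \frac{235}{2} + \frac{279}{4900} = \frac{576029}{4900}$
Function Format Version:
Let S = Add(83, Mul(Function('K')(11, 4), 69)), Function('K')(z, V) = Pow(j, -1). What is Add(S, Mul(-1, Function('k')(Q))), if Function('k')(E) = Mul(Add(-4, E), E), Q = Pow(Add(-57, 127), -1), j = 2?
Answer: Rational(576029, 4900) ≈ 117.56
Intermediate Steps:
Function('K')(z, V) = Rational(1, 2) (Function('K')(z, V) = Pow(2, -1) = Rational(1, 2))
Q = Rational(1, 70) (Q = Pow(70, -1) = Rational(1, 70) ≈ 0.014286)
Function('k')(E) = Mul(E, Add(-4, E))
S = Rational(235, 2) (S = Add(83, Mul(Rational(1, 2), 69)) = Add(83, Rational(69, 2)) = Rational(235, 2) ≈ 117.50)
Add(S, Mul(-1, Function('k')(Q))) = Add(Rational(235, 2), Mul(-1, Mul(Rational(1, 70), Add(-4, Rational(1, 70))))) = Add(Rational(235, 2), Mul(-1, Mul(Rational(1, 70), Rational(-279, 70)))) = Add(Rational(235, 2), Mul(-1, Rational(-279, 4900))) = Add(Rational(235, 2), Rational(279, 4900)) = Rational(576029, 4900)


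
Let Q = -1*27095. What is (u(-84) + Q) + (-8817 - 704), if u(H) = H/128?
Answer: -1171733/32 ≈ -36617.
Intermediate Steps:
u(H) = H/128 (u(H) = H*(1/128) = H/128)
Q = -27095
(u(-84) + Q) + (-8817 - 704) = ((1/128)*(-84) - 27095) + (-8817 - 704) = (-21/32 - 27095) - 9521 = -867061/32 - 9521 = -1171733/32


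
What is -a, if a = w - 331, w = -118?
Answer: 449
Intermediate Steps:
a = -449 (a = -118 - 331 = -449)
-a = -1*(-449) = 449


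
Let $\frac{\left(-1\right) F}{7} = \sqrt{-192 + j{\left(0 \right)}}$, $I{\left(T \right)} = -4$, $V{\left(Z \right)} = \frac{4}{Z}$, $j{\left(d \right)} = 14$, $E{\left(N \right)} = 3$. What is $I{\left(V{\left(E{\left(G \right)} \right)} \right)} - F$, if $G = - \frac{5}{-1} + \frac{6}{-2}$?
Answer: $-4 + 7 i \sqrt{178} \approx -4.0 + 93.392 i$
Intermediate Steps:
$G = 2$ ($G = \left(-5\right) \left(-1\right) + 6 \left(- \frac{1}{2}\right) = 5 - 3 = 2$)
$F = - 7 i \sqrt{178}$ ($F = - 7 \sqrt{-192 + 14} = - 7 \sqrt{-178} = - 7 i \sqrt{178} \approx - 93.392 i$)
$I{\left(V{\left(E{\left(G \right)} \right)} \right)} - F = -4 - - 7 i \sqrt{178} = -4 + 7 i \sqrt{178}$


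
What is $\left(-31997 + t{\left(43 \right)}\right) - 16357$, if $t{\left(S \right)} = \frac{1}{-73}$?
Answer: $- \frac{3529843}{73} \approx -48354.0$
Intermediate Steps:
$t{\left(S \right)} = - \frac{1}{73}$
$\left(-31997 + t{\left(43 \right)}\right) - 16357 = \left(-31997 - \frac{1}{73}\right) - 16357 = - \frac{2335782}{73} - 16357 = - \frac{3529843}{73}$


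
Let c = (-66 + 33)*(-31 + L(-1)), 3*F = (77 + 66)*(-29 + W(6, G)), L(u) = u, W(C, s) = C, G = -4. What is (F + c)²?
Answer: 14641/9 ≈ 1626.8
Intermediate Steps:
F = -3289/3 (F = ((77 + 66)*(-29 + 6))/3 = (143*(-23))/3 = (⅓)*(-3289) = -3289/3 ≈ -1096.3)
c = 1056 (c = (-66 + 33)*(-31 - 1) = -33*(-32) = 1056)
(F + c)² = (-3289/3 + 1056)² = (-121/3)² = 14641/9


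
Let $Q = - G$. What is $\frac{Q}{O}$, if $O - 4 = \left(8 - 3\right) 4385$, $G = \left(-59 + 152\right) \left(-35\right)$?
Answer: $\frac{3255}{21929} \approx 0.14843$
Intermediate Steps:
$G = -3255$ ($G = 93 \left(-35\right) = -3255$)
$O = 21929$ ($O = 4 + \left(8 - 3\right) 4385 = 4 + 5 \cdot 4385 = 4 + 21925 = 21929$)
$Q = 3255$ ($Q = \left(-1\right) \left(-3255\right) = 3255$)
$\frac{Q}{O} = \frac{3255}{21929}$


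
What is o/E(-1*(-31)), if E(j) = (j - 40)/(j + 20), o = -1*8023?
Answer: 136391/3 ≈ 45464.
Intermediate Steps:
o = -8023
E(j) = (-40 + j)/(20 + j)
o/E(-1*(-31)) = -8023*(20 - 1*(-31))/(-40 - 1*(-31)) = -8023*(20 + 31)/(-40 + 31) = -8023/(-9/51) = -8023/((1/51)*(-9)) = -8023/(-3/17) = -8023*(-17/3) = 136391/3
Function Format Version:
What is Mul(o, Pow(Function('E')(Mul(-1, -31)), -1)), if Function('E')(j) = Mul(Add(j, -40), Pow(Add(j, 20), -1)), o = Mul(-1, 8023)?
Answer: Rational(136391, 3) ≈ 45464.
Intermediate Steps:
o = -8023
Function('E')(j) = Mul(Pow(Add(20, j), -1), Add(-40, j)) (Function('E')(j) = Mul(Add(-40, j), Pow(Add(20, j), -1)) = Mul(Pow(Add(20, j), -1), Add(-40, j)))
Mul(o, Pow(Function('E')(Mul(-1, -31)), -1)) = Mul(-8023, Pow(Mul(Pow(Add(20, Mul(-1, -31)), -1), Add(-40, Mul(-1, -31))), -1)) = Mul(-8023, Pow(Mul(Pow(Add(20, 31), -1), Add(-40, 31)), -1)) = Mul(-8023, Pow(Mul(Pow(51, -1), -9), -1)) = Mul(-8023, Pow(Mul(Rational(1, 51), -9), -1)) = Mul(-8023, Pow(Rational(-3, 17), -1)) = Mul(-8023, Rational(-17, 3)) = Rational(136391, 3)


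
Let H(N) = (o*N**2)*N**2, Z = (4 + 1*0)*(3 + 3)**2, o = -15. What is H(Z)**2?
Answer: 41598958251383193600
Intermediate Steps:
Z = 144 (Z = (4 + 0)*6**2 = 4*36 = 144)
H(N) = -15*N**4 (H(N) = (-15*N**2)*N**2 = -15*N**4)
H(Z)**2 = (-15*144**4)**2 = (-15*429981696)**2 = (-6449725440)**2 = 41598958251383193600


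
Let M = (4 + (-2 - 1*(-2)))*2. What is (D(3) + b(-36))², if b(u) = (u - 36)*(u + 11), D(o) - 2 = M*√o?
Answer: 3247396 + 28832*√3 ≈ 3.2973e+6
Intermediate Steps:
M = 8 (M = (4 + (-2 + 2))*2 = (4 + 0)*2 = 4*2 = 8)
D(o) = 2 + 8*√o
b(u) = (-36 + u)*(11 + u)
(D(3) + b(-36))² = ((2 + 8*√3) + (-396 + (-36)² - 25*(-36)))² = ((2 + 8*√3) + (-396 + 1296 + 900))² = ((2 + 8*√3) + 1800)² = (1802 + 8*√3)²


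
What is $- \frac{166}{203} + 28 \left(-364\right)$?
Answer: $- \frac{2069142}{203} \approx -10193.0$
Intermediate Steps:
$- \frac{166}{203} + 28 \left(-364\right) = \left(-166\right) \frac{1}{203} - 10192 = - \frac{166}{203} - 10192 = - \frac{2069142}{203}$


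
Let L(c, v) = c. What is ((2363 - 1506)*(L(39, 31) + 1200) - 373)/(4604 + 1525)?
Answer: 1061450/6129 ≈ 173.18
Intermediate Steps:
((2363 - 1506)*(L(39, 31) + 1200) - 373)/(4604 + 1525) = ((2363 - 1506)*(39 + 1200) - 373)/(4604 + 1525) = (857*1239 - 373)/6129 = (1061823 - 373)*(1/6129) = 1061450*(1/6129) = 1061450/6129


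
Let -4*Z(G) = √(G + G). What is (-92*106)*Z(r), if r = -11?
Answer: 2438*I*√22 ≈ 11435.0*I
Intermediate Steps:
Z(G) = -√2*√G/4 (Z(G) = -√(G + G)/4 = -√2*√G/4)
(-92*106)*Z(r) = (-92*106)*(-√2*√(-11)/4) = -(-2438)*√2*I*√11 = -(-2438)*I*√22 = 2438*I*√22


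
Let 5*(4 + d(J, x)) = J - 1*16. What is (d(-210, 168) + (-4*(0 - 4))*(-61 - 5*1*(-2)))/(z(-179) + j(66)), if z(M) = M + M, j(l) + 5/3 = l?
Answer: 12978/4405 ≈ 2.9462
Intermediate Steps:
j(l) = -5/3 + l
z(M) = 2*M
d(J, x) = -36/5 + J/5 (d(J, x) = -4 + (J - 1*16)/5 = -4 + (J - 16)/5 = -4 + (-16 + J)/5 = -4 + (-16/5 + J/5) = -36/5 + J/5)
(d(-210, 168) + (-4*(0 - 4))*(-61 - 5*1*(-2)))/(z(-179) + j(66)) = ((-36/5 + (⅕)*(-210)) + (-4*(0 - 4))*(-61 - 5*1*(-2)))/(2*(-179) + (-5/3 + 66)) = ((-36/5 - 42) + (-4*(-4))*(-61 - 5*(-2)))/(-358 + 193/3) = (-246/5 + 16*(-61 + 10))/(-881/3) = (-246/5 + 16*(-51))*(-3/881) = (-246/5 - 816)*(-3/881) = -4326/5*(-3/881) = 12978/4405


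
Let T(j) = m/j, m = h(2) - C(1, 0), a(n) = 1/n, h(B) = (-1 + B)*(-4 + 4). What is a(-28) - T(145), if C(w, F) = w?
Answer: -117/4060 ≈ -0.028818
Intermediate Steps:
h(B) = 0 (h(B) = (-1 + B)*0 = 0)
m = -1 (m = 0 - 1*1 = 0 - 1 = -1)
T(j) = -1/j
a(-28) - T(145) = 1/(-28) - (-1)/145 = -1/28 - (-1)/145 = -1/28 - 1*(-1/145) = -1/28 + 1/145 = -117/4060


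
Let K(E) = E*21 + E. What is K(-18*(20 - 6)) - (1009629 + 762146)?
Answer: -1777319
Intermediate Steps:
K(E) = 22*E (K(E) = 21*E + E = 22*E)
K(-18*(20 - 6)) - (1009629 + 762146) = 22*(-18*(20 - 6)) - (1009629 + 762146) = 22*(-18*14) - 1*1771775 = 22*(-252) - 1771775 = -5544 - 1771775 = -1777319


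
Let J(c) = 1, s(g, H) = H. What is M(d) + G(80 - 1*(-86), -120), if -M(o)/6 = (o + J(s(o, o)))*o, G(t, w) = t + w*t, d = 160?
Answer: -174314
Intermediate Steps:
G(t, w) = t + t*w
M(o) = -6*o*(1 + o) (M(o) = -6*(o + 1)*o = -6*(1 + o)*o = -6*o*(1 + o))
M(d) + G(80 - 1*(-86), -120) = -6*160*(1 + 160) + (80 - 1*(-86))*(1 - 120) = -6*160*161 + (80 + 86)*(-119) = -154560 + 166*(-119) = -154560 - 19754 = -174314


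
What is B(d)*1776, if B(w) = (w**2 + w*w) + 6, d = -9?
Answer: 298368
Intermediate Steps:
B(w) = 6 + 2*w**2 (B(w) = (w**2 + w**2) + 6 = 2*w**2 + 6 = 6 + 2*w**2)
B(d)*1776 = (6 + 2*(-9)**2)*1776 = (6 + 2*81)*1776 = (6 + 162)*1776 = 168*1776 = 298368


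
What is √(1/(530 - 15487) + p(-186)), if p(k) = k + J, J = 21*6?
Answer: I*√13422725897/14957 ≈ 7.746*I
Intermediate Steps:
J = 126
p(k) = 126 + k (p(k) = k + 126 = 126 + k)
√(1/(530 - 15487) + p(-186)) = √(1/(530 - 15487) + (126 - 186)) = √(1/(-14957) - 60) = √(-1/14957 - 60) = √(-897421/14957) = I*√13422725897/14957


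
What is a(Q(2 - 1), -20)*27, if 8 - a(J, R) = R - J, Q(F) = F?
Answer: 783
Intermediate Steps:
a(J, R) = 8 + J - R (a(J, R) = 8 - (R - J) = 8 + (J - R) = 8 + J - R)
a(Q(2 - 1), -20)*27 = (8 + (2 - 1) - 1*(-20))*27 = (8 + 1 + 20)*27 = 29*27 = 783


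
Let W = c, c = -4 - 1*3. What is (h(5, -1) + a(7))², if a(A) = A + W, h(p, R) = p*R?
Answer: 25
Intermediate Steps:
c = -7 (c = -4 - 3 = -7)
h(p, R) = R*p
W = -7
a(A) = -7 + A (a(A) = A - 7 = -7 + A)
(h(5, -1) + a(7))² = (-1*5 + (-7 + 7))² = (-5 + 0)² = (-5)² = 25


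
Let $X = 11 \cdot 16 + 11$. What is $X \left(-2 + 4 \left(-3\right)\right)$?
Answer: $-2618$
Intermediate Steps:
$X = 187$ ($X = 176 + 11 = 187$)
$X \left(-2 + 4 \left(-3\right)\right) = 187 \left(-2 + 4 \left(-3\right)\right) = 187 \left(-2 - 12\right) = 187 \left(-14\right) = -2618$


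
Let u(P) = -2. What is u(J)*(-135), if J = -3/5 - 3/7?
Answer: 270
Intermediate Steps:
J = -36/35 (J = -3*1/5 - 3*1/7 = -3/5 - 3/7 = -36/35 ≈ -1.0286)
u(J)*(-135) = -2*(-135) = 270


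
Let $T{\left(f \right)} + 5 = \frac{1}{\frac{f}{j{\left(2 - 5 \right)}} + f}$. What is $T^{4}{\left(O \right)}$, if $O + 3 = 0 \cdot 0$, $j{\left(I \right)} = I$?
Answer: $\frac{14641}{16} \approx 915.06$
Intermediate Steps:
$O = -3$ ($O = -3 + 0 \cdot 0 = -3 + 0 = -3$)
$T{\left(f \right)} = -5 + \frac{3}{2 f}$ ($T{\left(f \right)} = -5 + \frac{1}{\frac{f}{2 - 5} + f} = -5 + \frac{1}{\frac{f}{-3} + f} = -5 + \frac{1}{f \left(- \frac{1}{3}\right) + f} = -5 + \frac{1}{- \frac{f}{3} + f} = -5 + \frac{1}{\frac{2}{3} f} = -5 + \frac{3}{2 f}$)
$T^{4}{\left(O \right)} = \left(-5 + \frac{3}{2 \left(-3\right)}\right)^{4} = \left(-5 + \frac{3}{2} \left(- \frac{1}{3}\right)\right)^{4} = \left(-5 - \frac{1}{2}\right)^{4} = \left(- \frac{11}{2}\right)^{4} = \frac{14641}{16}$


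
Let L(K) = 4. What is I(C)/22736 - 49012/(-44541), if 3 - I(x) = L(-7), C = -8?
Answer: 22740659/20667024 ≈ 1.1003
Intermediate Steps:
I(x) = -1 (I(x) = 3 - 1*4 = 3 - 4 = -1)
I(C)/22736 - 49012/(-44541) = -1/22736 - 49012/(-44541) = -1*1/22736 - 49012*(-1/44541) = -1/22736 + 49012/44541 = 22740659/20667024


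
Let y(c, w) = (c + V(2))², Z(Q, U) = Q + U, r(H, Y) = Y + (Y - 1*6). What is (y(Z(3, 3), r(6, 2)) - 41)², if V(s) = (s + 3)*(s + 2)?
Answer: 403225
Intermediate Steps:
r(H, Y) = -6 + 2*Y (r(H, Y) = Y + (Y - 6) = Y + (-6 + Y) = -6 + 2*Y)
V(s) = (2 + s)*(3 + s) (V(s) = (3 + s)*(2 + s) = (2 + s)*(3 + s))
y(c, w) = (20 + c)² (y(c, w) = (c + (6 + 2² + 5*2))² = (c + (6 + 4 + 10))² = (c + 20)² = (20 + c)²)
(y(Z(3, 3), r(6, 2)) - 41)² = ((20 + (3 + 3))² - 41)² = ((20 + 6)² - 41)² = (26² - 41)² = (676 - 41)² = 635² = 403225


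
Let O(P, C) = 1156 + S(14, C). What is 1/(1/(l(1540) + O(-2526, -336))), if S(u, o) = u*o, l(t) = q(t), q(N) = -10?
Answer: -3558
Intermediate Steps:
l(t) = -10
S(u, o) = o*u
O(P, C) = 1156 + 14*C (O(P, C) = 1156 + C*14 = 1156 + 14*C)
1/(1/(l(1540) + O(-2526, -336))) = 1/(1/(-10 + (1156 + 14*(-336)))) = 1/(1/(-10 + (1156 - 4704))) = 1/(1/(-10 - 3548)) = 1/(1/(-3558)) = 1/(-1/3558) = -3558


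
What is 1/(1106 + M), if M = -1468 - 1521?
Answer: -1/1883 ≈ -0.00053107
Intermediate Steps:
M = -2989
1/(1106 + M) = 1/(1106 - 2989) = 1/(-1883) = -1/1883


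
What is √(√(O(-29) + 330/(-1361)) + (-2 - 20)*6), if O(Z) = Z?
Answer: √(-244506372 + 1361*I*√54166439)/1361 ≈ 0.23529 + 11.492*I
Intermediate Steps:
√(√(O(-29) + 330/(-1361)) + (-2 - 20)*6) = √(√(-29 + 330/(-1361)) + (-2 - 20)*6) = √(√(-29 + 330*(-1/1361)) - 22*6) = √(√(-29 - 330/1361) - 132) = √(√(-39799/1361) - 132) = √(I*√54166439/1361 - 132) = √(-132 + I*√54166439/1361)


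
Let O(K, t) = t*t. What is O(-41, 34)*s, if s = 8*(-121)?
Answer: -1119008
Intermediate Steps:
s = -968
O(K, t) = t²
O(-41, 34)*s = 34²*(-968) = 1156*(-968) = -1119008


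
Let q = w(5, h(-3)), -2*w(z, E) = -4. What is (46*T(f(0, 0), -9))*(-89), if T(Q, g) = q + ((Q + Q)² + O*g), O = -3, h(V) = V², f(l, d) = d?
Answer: -118726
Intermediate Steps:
w(z, E) = 2 (w(z, E) = -½*(-4) = 2)
q = 2
T(Q, g) = 2 - 3*g + 4*Q² (T(Q, g) = 2 + ((Q + Q)² - 3*g) = 2 + ((2*Q)² - 3*g) = 2 + (4*Q² - 3*g) = 2 + (-3*g + 4*Q²) = 2 - 3*g + 4*Q²)
(46*T(f(0, 0), -9))*(-89) = (46*(2 - 3*(-9) + 4*0²))*(-89) = (46*(2 + 27 + 4*0))*(-89) = (46*(2 + 27 + 0))*(-89) = (46*29)*(-89) = 1334*(-89) = -118726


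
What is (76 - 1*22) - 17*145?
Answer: -2411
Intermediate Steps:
(76 - 1*22) - 17*145 = (76 - 22) - 2465 = 54 - 2465 = -2411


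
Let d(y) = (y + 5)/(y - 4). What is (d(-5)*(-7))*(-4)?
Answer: 0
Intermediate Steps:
d(y) = (5 + y)/(-4 + y)
(d(-5)*(-7))*(-4) = (((5 - 5)/(-4 - 5))*(-7))*(-4) = ((0/(-9))*(-7))*(-4) = (-⅑*0*(-7))*(-4) = (0*(-7))*(-4) = 0*(-4) = 0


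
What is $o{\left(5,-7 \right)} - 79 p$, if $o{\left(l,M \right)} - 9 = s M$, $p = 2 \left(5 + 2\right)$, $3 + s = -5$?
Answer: $-1041$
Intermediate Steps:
$s = -8$ ($s = -3 - 5 = -8$)
$p = 14$ ($p = 2 \cdot 7 = 14$)
$o{\left(l,M \right)} = 9 - 8 M$
$o{\left(5,-7 \right)} - 79 p = \left(9 - -56\right) - 1106 = \left(9 + 56\right) - 1106 = 65 - 1106 = -1041$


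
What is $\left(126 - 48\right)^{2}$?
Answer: $6084$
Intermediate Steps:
$\left(126 - 48\right)^{2} = 78^{2} = 6084$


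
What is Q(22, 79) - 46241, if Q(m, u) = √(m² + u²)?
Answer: -46241 + 5*√269 ≈ -46159.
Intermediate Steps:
Q(22, 79) - 46241 = √(22² + 79²) - 46241 = √(484 + 6241) - 46241 = √6725 - 46241 = 5*√269 - 46241 = -46241 + 5*√269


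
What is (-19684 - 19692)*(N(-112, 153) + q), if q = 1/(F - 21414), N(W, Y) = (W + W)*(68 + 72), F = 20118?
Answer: 100021342621/81 ≈ 1.2348e+9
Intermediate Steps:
N(W, Y) = 280*W (N(W, Y) = (2*W)*140 = 280*W)
q = -1/1296 (q = 1/(20118 - 21414) = 1/(-1296) = -1/1296 ≈ -0.00077160)
(-19684 - 19692)*(N(-112, 153) + q) = (-19684 - 19692)*(280*(-112) - 1/1296) = -39376*(-31360 - 1/1296) = -39376*(-40642561/1296) = 100021342621/81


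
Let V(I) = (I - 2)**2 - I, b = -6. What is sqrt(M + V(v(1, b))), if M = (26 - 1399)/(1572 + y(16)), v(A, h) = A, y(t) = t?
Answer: I*sqrt(545081)/794 ≈ 0.92984*I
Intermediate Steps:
V(I) = (-2 + I)**2 - I
M = -1373/1588 (M = (26 - 1399)/(1572 + 16) = -1373/1588 ≈ -0.86461)
sqrt(M + V(v(1, b))) = sqrt(-1373/1588 + ((-2 + 1)**2 - 1*1)) = sqrt(-1373/1588 + ((-1)**2 - 1)) = sqrt(-1373/1588 + (1 - 1)) = sqrt(-1373/1588 + 0) = sqrt(-1373/1588) = I*sqrt(545081)/794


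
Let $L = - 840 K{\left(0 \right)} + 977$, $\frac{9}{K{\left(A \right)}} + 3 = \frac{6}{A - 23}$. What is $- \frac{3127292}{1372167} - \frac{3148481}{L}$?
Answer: $- \frac{21652737031919}{22609195659} \approx -957.7$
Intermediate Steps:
$K{\left(A \right)} = \frac{9}{-3 + \frac{6}{-23 + A}}$ ($K{\left(A \right)} = \frac{9}{-3 + \frac{6}{A - 23}} = \frac{9}{-3 + \frac{6}{-23 + A}}$)
$L = \frac{16477}{5}$ ($L = - 840 \frac{3 \left(23 - 0\right)}{-25 + 0} + 977 = - 840 \frac{3 \left(23 + 0\right)}{-25} + 977 = - 840 \cdot 3 \left(- \frac{1}{25}\right) 23 + 977 = \left(-840\right) \left(- \frac{69}{25}\right) + 977 = \frac{11592}{5} + 977 = \frac{16477}{5} \approx 3295.4$)
$- \frac{3127292}{1372167} - \frac{3148481}{L} = - \frac{3127292}{1372167} - \frac{3148481}{\frac{16477}{5}} = \left(-3127292\right) \frac{1}{1372167} - \frac{15742405}{16477} = - \frac{3127292}{1372167} - \frac{15742405}{16477} = - \frac{21652737031919}{22609195659}$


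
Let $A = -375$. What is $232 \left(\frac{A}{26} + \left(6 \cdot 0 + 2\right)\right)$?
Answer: $- \frac{37468}{13} \approx -2882.2$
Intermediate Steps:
$232 \left(\frac{A}{26} + \left(6 \cdot 0 + 2\right)\right) = 232 \left(- \frac{375}{26} + \left(6 \cdot 0 + 2\right)\right) = 232 \left(\left(-375\right) \frac{1}{26} + \left(0 + 2\right)\right) = 232 \left(- \frac{375}{26} + 2\right) = 232 \left(- \frac{323}{26}\right) = - \frac{37468}{13}$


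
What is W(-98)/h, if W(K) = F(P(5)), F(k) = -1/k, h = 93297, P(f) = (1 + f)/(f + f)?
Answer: -5/279891 ≈ -1.7864e-5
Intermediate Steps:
P(f) = (1 + f)/(2*f) (P(f) = (1 + f)/((2*f)) = (1 + f)*(1/(2*f)) = (1 + f)/(2*f))
W(K) = -5/3 (W(K) = -1/((½)*(1 + 5)/5) = -1/((½)*(⅕)*6) = -1/⅗ = -1*5/3 = -5/3)
W(-98)/h = -5/3/93297 = -5/3*1/93297 = -5/279891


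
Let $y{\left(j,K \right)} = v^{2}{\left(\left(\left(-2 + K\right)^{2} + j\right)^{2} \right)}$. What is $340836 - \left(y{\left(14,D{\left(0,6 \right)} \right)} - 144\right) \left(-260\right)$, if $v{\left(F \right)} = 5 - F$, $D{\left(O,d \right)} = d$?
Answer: $208569896$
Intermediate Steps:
$y{\left(j,K \right)} = \left(5 - \left(j + \left(-2 + K\right)^{2}\right)^{2}\right)^{2}$ ($y{\left(j,K \right)} = \left(5 - \left(\left(-2 + K\right)^{2} + j\right)^{2}\right)^{2} = \left(5 - \left(j + \left(-2 + K\right)^{2}\right)^{2}\right)^{2}$)
$340836 - \left(y{\left(14,D{\left(0,6 \right)} \right)} - 144\right) \left(-260\right) = 340836 - \left(\left(-5 + \left(14 + \left(-2 + 6\right)^{2}\right)^{2}\right)^{2} - 144\right) \left(-260\right) = 340836 - \left(\left(-5 + \left(14 + 4^{2}\right)^{2}\right)^{2} - 144\right) \left(-260\right) = 340836 - \left(\left(-5 + \left(14 + 16\right)^{2}\right)^{2} - 144\right) \left(-260\right) = 340836 - \left(\left(-5 + 30^{2}\right)^{2} - 144\right) \left(-260\right) = 340836 - \left(\left(-5 + 900\right)^{2} - 144\right) \left(-260\right) = 340836 - \left(895^{2} - 144\right) \left(-260\right) = 340836 - \left(801025 - 144\right) \left(-260\right) = 340836 - 800881 \left(-260\right) = 340836 - -208229060 = 340836 + 208229060 = 208569896$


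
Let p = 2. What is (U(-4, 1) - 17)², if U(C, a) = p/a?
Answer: 225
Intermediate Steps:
U(C, a) = 2/a
(U(-4, 1) - 17)² = (2/1 - 17)² = (2*1 - 17)² = (2 - 17)² = (-15)² = 225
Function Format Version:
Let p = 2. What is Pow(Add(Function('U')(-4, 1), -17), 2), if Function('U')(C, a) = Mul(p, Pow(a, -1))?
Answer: 225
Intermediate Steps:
Function('U')(C, a) = Mul(2, Pow(a, -1))
Pow(Add(Function('U')(-4, 1), -17), 2) = Pow(Add(Mul(2, Pow(1, -1)), -17), 2) = Pow(Add(Mul(2, 1), -17), 2) = Pow(Add(2, -17), 2) = Pow(-15, 2) = 225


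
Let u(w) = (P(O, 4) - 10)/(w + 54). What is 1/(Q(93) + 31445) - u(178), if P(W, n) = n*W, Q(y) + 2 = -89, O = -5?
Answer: 235213/1818532 ≈ 0.12934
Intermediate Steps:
Q(y) = -91 (Q(y) = -2 - 89 = -91)
P(W, n) = W*n
u(w) = -30/(54 + w) (u(w) = (-5*4 - 10)/(w + 54) = (-20 - 10)/(54 + w) = -30/(54 + w))
1/(Q(93) + 31445) - u(178) = 1/(-91 + 31445) - (-30)/(54 + 178) = 1/31354 - (-30)/232 = 1/31354 - 1*(-15/116) = 1/31354 + 15/116 = 235213/1818532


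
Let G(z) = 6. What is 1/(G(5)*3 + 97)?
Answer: 1/115 ≈ 0.0086956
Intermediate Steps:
1/(G(5)*3 + 97) = 1/(6*3 + 97) = 1/(18 + 97) = 1/115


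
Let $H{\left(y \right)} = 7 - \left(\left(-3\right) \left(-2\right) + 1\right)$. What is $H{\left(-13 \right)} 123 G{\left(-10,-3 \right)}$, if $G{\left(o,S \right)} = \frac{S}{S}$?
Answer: $0$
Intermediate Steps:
$G{\left(o,S \right)} = 1$
$H{\left(y \right)} = 0$ ($H{\left(y \right)} = 7 - \left(6 + 1\right) = 7 - 7 = 0$)
$H{\left(-13 \right)} 123 G{\left(-10,-3 \right)} = 0 \cdot 123 \cdot 1 = 0 \cdot 1 = 0$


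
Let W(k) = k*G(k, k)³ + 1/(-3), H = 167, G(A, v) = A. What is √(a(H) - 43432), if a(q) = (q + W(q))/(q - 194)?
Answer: I*√2336907455/9 ≈ 5371.3*I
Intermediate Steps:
W(k) = -⅓ + k⁴ (W(k) = k*k³ + 1/(-3) = k⁴ - ⅓ = -⅓ + k⁴)
a(q) = (-⅓ + q + q⁴)/(-194 + q) (a(q) = (q + (-⅓ + q⁴))/(q - 194) = (-⅓ + q + q⁴)/(-194 + q))
√(a(H) - 43432) = √((-⅓ + 167 + 167⁴)/(-194 + 167) - 43432) = √((-⅓ + 167 + 777796321)/(-27) - 43432) = √(-1/27*2333389463/3 - 43432) = √(-2333389463/81 - 43432) = √(-2336907455/81) = I*√2336907455/9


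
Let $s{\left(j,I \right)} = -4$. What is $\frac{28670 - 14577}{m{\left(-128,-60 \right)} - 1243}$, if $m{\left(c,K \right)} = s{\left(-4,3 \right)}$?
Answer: $- \frac{14093}{1247} \approx -11.302$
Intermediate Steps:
$m{\left(c,K \right)} = -4$
$\frac{28670 - 14577}{m{\left(-128,-60 \right)} - 1243} = \frac{28670 - 14577}{-4 - 1243} = \frac{14093}{-1247} = 14093 \left(- \frac{1}{1247}\right) = - \frac{14093}{1247}$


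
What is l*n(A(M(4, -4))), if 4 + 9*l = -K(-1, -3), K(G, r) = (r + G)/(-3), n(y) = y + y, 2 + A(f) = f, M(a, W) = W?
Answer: 64/9 ≈ 7.1111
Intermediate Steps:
A(f) = -2 + f
n(y) = 2*y
K(G, r) = -G/3 - r/3 (K(G, r) = (G + r)*(-⅓) = -G/3 - r/3)
l = -16/27 (l = -4/9 + (-(-⅓*(-1) - ⅓*(-3)))/9 = -4/9 + (-(⅓ + 1))/9 = -4/9 + (-1*4/3)/9 = -4/9 + (⅑)*(-4/3) = -4/9 - 4/27 = -16/27 ≈ -0.59259)
l*n(A(M(4, -4))) = -32*(-2 - 4)/27 = -32*(-6)/27 = -16/27*(-12) = 64/9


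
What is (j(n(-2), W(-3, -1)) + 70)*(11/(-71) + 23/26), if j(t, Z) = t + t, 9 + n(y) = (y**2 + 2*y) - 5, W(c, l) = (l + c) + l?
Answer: 28287/923 ≈ 30.647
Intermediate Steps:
W(c, l) = c + 2*l (W(c, l) = (c + l) + l = c + 2*l)
n(y) = -14 + y**2 + 2*y (n(y) = -9 + ((y**2 + 2*y) - 5) = -9 + (-5 + y**2 + 2*y) = -14 + y**2 + 2*y)
j(t, Z) = 2*t
(j(n(-2), W(-3, -1)) + 70)*(11/(-71) + 23/26) = (2*(-14 + (-2)**2 + 2*(-2)) + 70)*(11/(-71) + 23/26) = (2*(-14 + 4 - 4) + 70)*(11*(-1/71) + 23*(1/26)) = (2*(-14) + 70)*(-11/71 + 23/26) = (-28 + 70)*(1347/1846) = 42*(1347/1846) = 28287/923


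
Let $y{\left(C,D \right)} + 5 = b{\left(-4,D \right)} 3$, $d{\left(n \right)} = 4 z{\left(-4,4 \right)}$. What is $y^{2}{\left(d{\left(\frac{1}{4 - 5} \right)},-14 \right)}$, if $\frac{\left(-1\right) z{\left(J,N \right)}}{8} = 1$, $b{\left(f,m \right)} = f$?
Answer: $289$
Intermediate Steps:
$z{\left(J,N \right)} = -8$ ($z{\left(J,N \right)} = \left(-8\right) 1 = -8$)
$d{\left(n \right)} = -32$ ($d{\left(n \right)} = 4 \left(-8\right) = -32$)
$y{\left(C,D \right)} = -17$ ($y{\left(C,D \right)} = -5 - 12 = -17$)
$y^{2}{\left(d{\left(\frac{1}{4 - 5} \right)},-14 \right)} = \left(-17\right)^{2} = 289$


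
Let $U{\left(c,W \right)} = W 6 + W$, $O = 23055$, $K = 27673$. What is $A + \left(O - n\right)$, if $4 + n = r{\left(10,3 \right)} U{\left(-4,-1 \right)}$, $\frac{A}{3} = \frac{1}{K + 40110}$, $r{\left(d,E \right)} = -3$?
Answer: $\frac{1561584757}{67783} \approx 23038.0$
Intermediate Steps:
$U{\left(c,W \right)} = 7 W$ ($U{\left(c,W \right)} = 6 W + W = 7 W$)
$A = \frac{3}{67783}$ ($A = \frac{3}{27673 + 40110} = \frac{3}{67783} \approx 4.4259 \cdot 10^{-5}$)
$n = 17$ ($n = -4 - 3 \cdot 7 \left(-1\right) = -4 - -21 = -4 + 21 = 17$)
$A + \left(O - n\right) = \frac{3}{67783} + \left(23055 - 17\right) = \frac{3}{67783} + 23038 = \frac{1561584757}{67783}$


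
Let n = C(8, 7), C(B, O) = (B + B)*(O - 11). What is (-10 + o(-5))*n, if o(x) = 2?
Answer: 512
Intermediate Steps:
C(B, O) = 2*B*(-11 + O) (C(B, O) = (2*B)*(-11 + O) = 2*B*(-11 + O))
n = -64 (n = 2*8*(-11 + 7) = 2*8*(-4) = -64)
(-10 + o(-5))*n = (-10 + 2)*(-64) = -8*(-64) = 512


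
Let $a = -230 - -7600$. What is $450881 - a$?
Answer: $443511$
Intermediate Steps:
$a = 7370$ ($a = -230 + 7600 = 7370$)
$450881 - a = 450881 - 7370 = 443511$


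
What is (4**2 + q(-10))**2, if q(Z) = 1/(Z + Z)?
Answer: 101761/400 ≈ 254.40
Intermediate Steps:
q(Z) = 1/(2*Z)
(4**2 + q(-10))**2 = (4**2 + (1/2)/(-10))**2 = (16 + (1/2)*(-1/10))**2 = (16 - 1/20)**2 = (319/20)**2 = 101761/400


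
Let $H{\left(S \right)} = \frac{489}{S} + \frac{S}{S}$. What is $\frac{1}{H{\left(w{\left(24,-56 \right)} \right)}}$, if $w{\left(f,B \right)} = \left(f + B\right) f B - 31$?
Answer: $\frac{42977}{43466} \approx 0.98875$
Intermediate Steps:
$w{\left(f,B \right)} = -31 + B f \left(B + f\right)$ ($w{\left(f,B \right)} = \left(B + f\right) f B - 31 = f \left(B + f\right) B - 31 = B f \left(B + f\right) - 31 = -31 + B f \left(B + f\right)$)
$H{\left(S \right)} = 1 + \frac{489}{S}$ ($H{\left(S \right)} = \frac{489}{S} + 1 = 1 + \frac{489}{S}$)
$\frac{1}{H{\left(w{\left(24,-56 \right)} \right)}} = \frac{1}{\frac{1}{-31 - 56 \cdot 24^{2} + 24 \left(-56\right)^{2}} \left(489 - \left(31 - 75264 + 32256\right)\right)} = \frac{1}{\frac{1}{-31 - 32256 + 24 \cdot 3136} \left(489 - -42977\right)} = \frac{1}{\frac{1}{-31 - 32256 + 75264} \left(489 - -42977\right)} = \frac{1}{\frac{1}{42977} \left(489 + 42977\right)} = \frac{1}{\frac{1}{42977} \cdot 43466} = \frac{1}{\frac{43466}{42977}} = \frac{42977}{43466}$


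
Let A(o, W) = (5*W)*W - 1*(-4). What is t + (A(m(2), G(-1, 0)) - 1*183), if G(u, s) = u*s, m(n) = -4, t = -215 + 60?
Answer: -334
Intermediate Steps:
t = -155
G(u, s) = s*u
A(o, W) = 4 + 5*W² (A(o, W) = 5*W² + 4 = 4 + 5*W²)
t + (A(m(2), G(-1, 0)) - 1*183) = -155 + ((4 + 5*(0*(-1))²) - 1*183) = -155 + ((4 + 5*0²) - 183) = -155 + ((4 + 5*0) - 183) = -155 + ((4 + 0) - 183) = -155 + (4 - 183) = -155 - 179 = -334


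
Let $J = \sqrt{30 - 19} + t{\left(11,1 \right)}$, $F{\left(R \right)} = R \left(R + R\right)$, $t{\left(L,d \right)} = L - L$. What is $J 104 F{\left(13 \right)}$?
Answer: $35152 \sqrt{11} \approx 1.1659 \cdot 10^{5}$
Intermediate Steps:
$t{\left(L,d \right)} = 0$
$F{\left(R \right)} = 2 R^{2}$ ($F{\left(R \right)} = R 2 R = 2 R^{2}$)
$J = \sqrt{11}$ ($J = \sqrt{30 - 19} + 0 = \sqrt{11} + 0 = \sqrt{11} \approx 3.3166$)
$J 104 F{\left(13 \right)} = \sqrt{11} \cdot 104 \cdot 2 \cdot 13^{2} = 104 \sqrt{11} \cdot 2 \cdot 169 = 104 \sqrt{11} \cdot 338 = 35152 \sqrt{11}$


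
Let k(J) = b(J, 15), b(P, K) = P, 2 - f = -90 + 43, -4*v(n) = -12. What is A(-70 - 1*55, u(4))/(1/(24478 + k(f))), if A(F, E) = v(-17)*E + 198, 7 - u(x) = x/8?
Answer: 10669245/2 ≈ 5.3346e+6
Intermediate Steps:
v(n) = 3 (v(n) = -1/4*(-12) = 3)
u(x) = 7 - x/8
f = 49 (f = 2 - (-90 + 43) = 2 - 1*(-47) = 2 + 47 = 49)
k(J) = J
A(F, E) = 198 + 3*E (A(F, E) = 3*E + 198 = 198 + 3*E)
A(-70 - 1*55, u(4))/(1/(24478 + k(f))) = (198 + 3*(7 - 1/8*4))/(1/(24478 + 49)) = (198 + 3*(7 - 1/2))/(1/24527) = (198 + 3*(13/2))/(1/24527) = (198 + 39/2)*24527 = (435/2)*24527 = 10669245/2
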